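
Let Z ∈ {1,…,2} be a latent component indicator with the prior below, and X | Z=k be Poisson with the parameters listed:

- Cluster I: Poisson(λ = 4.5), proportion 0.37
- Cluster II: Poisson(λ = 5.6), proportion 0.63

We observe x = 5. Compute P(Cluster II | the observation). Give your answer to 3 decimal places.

Posterior ∝ prior × likelihood, so P(k | x) ∝ π_k f_k(x); normalise over all components.
Evaluate each component's likelihood at the observed value:
  f_I = 0.170827
  f_II = 0.169711
Prior × likelihood for each component:
  π_I·f_I = 0.37 × 0.170827 = 0.0632059
  π_II·f_II = 0.63 × 0.169711 = 0.106918
Denominator: 0.0632059 + 0.106918 = 0.170124
Responsibility of Cluster II: 0.106918 / 0.170124 ≈ 0.628

0.628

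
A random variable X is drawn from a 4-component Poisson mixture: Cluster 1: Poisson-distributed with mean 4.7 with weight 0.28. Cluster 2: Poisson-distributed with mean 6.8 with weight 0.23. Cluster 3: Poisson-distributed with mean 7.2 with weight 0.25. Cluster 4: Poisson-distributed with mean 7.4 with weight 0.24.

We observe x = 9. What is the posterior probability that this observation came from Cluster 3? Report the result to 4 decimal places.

0.3205

P(component k | x) = P(Z=k)·f_k(x) / marginal(x), where marginal(x) = Σ_j P(Z=j)·f_j(x).
Evaluate each component's likelihood at the observed value:
  L_1 = 0.02805
  L_2 = 0.0954146
  L_3 = 0.106982
  L_4 = 0.112084
Weight by the priors:
  P(Z=1)·L_1 = 0.28 × 0.02805 = 0.00785401
  P(Z=2)·L_2 = 0.23 × 0.0954146 = 0.0219454
  P(Z=3)·L_3 = 0.25 × 0.106982 = 0.0267454
  P(Z=4)·L_4 = 0.24 × 0.112084 = 0.0269001
Evidence: 0.00785401 + 0.0219454 + 0.0267454 + 0.0269001 = 0.0834449
So the posterior for Cluster 3 is 0.0267454 / 0.0834449 ≈ 0.3205.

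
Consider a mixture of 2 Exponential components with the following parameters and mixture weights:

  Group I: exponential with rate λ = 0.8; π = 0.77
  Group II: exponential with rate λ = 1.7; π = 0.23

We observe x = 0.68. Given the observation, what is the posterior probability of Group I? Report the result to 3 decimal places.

0.744

The responsibility of component k is w_k f_k(x) divided by Σ_j w_j f_j(x).
Evaluate each component's likelihood at the observed value:
  f_I = 0.464338
  f_II = 0.535062
Unnormalised posteriors:
  w_I·f_I = 0.77 × 0.464338 = 0.35754
  w_II·f_II = 0.23 × 0.535062 = 0.123064
Normaliser: 0.35754 + 0.123064 = 0.480604
Responsibility of Group I: 0.35754 / 0.480604 ≈ 0.744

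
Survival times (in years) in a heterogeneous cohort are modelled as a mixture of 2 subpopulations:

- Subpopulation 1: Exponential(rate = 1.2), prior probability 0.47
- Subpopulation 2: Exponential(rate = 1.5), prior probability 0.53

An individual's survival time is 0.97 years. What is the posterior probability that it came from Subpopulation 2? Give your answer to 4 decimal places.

0.5131

Apply Bayes' rule: the posterior for each component is proportional to its prior times its likelihood at x.
Evaluate each component's likelihood at the observed value:
  f_1 = 1.2·e^(−1.2·0.97) = 1.2·e^(−1.1640) = 0.374682
  f_2 = 1.5·e^(−1.5·0.97) = 1.5·e^(−1.4550) = 0.350101
Unnormalised posteriors:
  π_1·f_1 = 0.47 × 0.374682 = 0.1761
  π_2·f_2 = 0.53 × 0.350101 = 0.185553
Sum: 0.1761 + 0.185553 = 0.361654
P(Subpopulation 2 | data) ≈ 0.5131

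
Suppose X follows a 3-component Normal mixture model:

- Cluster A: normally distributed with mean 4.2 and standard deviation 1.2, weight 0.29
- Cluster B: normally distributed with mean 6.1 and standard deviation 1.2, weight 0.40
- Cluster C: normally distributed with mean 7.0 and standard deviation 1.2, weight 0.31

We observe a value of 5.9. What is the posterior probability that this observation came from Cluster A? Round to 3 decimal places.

P(component k | x) = π_k·f_k(x) / marginal(x), where marginal(x) = Σ_j π_j·f_j(x).
Component likelihoods at x = 5.9:
  f_A = 0.121878
  f_B = 0.327866
  f_C = 0.218406
Multiply by the mixture weights:
  π_A·f_A = 0.29 × 0.121878 = 0.0353447
  π_B·f_B = 0.40 × 0.327866 = 0.131147
  π_C·f_C = 0.31 × 0.218406 = 0.0677059
Normaliser: 0.0353447 + 0.131147 + 0.0677059 = 0.234197
Responsibility of Cluster A: 0.0353447 / 0.234197 ≈ 0.151

0.151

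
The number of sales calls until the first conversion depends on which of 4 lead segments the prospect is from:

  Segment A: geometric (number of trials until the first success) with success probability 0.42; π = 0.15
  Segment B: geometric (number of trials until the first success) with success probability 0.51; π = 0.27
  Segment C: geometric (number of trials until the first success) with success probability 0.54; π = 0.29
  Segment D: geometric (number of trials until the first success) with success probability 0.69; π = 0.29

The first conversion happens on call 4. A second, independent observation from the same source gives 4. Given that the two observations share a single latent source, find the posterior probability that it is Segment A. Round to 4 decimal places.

Apply Bayes' rule: the posterior for each component is proportional to its prior times its likelihood at x.
Since both observations come from the same component, the likelihood for component k is f_k(x₁)·f_k(x₂).
  L_A = [0.081947] × [0.081947] = 0.00671532
  L_B = [0.060001] × [0.060001] = 0.00360012
  L_C = [0.0525614] × [0.0525614] = 0.0027627
  L_D = [0.0205558] × [0.0205558] = 0.000422541
Prior × likelihood for each component:
  π_A·L_A = 0.15 × 0.00671532 = 0.0010073
  π_B·L_B = 0.27 × 0.00360012 = 0.000972032
  π_C·L_C = 0.29 × 0.0027627 = 0.000801184
  π_D·L_D = 0.29 × 0.000422541 = 0.000122537
Sum: 0.0010073 + 0.000972032 + 0.000801184 + 0.000122537 = 0.00290305
P(Segment A | data) = 0.0010073 / 0.00290305 ≈ 0.3470

0.3470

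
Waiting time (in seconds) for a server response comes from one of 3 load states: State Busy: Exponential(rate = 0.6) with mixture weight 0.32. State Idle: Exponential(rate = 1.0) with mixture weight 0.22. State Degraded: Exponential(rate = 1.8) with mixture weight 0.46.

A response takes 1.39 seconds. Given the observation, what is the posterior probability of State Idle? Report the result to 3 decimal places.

0.266

Posterior ∝ prior × likelihood, so P(k | x) ∝ P(Z=k) f_k(x); normalise over all components.
Component likelihoods at x = 1.39 seconds:
  L_Busy = 0.6·e^(−0.6·1.39) = 0.6·e^(−0.8340) = 0.260585
  L_Idle = 1.0·e^(−1.0·1.39) = 1.0·e^(−1.3900) = 0.249075
  L_Degraded = 1.8·e^(−1.8·1.39) = 1.8·e^(−2.5020) = 0.147458
Weight by the priors:
  P(Z=Busy)·L_Busy = 0.32 × 0.260585 = 0.0833872
  P(Z=Idle)·L_Idle = 0.22 × 0.249075 = 0.0547966
  P(Z=Degraded)·L_Degraded = 0.46 × 0.147458 = 0.0678306
Marginal: 0.0833872 + 0.0547966 + 0.0678306 = 0.206014
So the posterior for State Idle is 0.0547966 / 0.206014 ≈ 0.266.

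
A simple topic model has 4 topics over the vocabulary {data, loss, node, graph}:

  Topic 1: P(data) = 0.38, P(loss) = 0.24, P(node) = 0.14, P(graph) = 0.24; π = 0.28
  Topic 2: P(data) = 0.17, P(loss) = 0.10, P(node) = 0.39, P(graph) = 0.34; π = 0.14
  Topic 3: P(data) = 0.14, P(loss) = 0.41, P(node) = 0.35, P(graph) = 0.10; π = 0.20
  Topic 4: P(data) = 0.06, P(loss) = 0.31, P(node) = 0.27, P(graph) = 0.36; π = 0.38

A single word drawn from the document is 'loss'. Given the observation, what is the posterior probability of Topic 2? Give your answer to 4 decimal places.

0.0498

Posterior ∝ prior × likelihood, so P(k | x) ∝ π_k f_k(x); normalise over all components.
Categorical probabilities:
  f_1 = 0.24
  f_2 = 0.1
  f_3 = 0.41
  f_4 = 0.31
Unnormalised posteriors:
  π_1·f_1 = 0.28 × 0.24 = 0.0672
  π_2·f_2 = 0.14 × 0.1 = 0.014
  π_3·f_3 = 0.20 × 0.41 = 0.082
  π_4·f_4 = 0.38 × 0.31 = 0.1178
Normaliser: 0.0672 + 0.014 + 0.082 + 0.1178 = 0.281
P(Topic 2 | x) ≈ 0.0498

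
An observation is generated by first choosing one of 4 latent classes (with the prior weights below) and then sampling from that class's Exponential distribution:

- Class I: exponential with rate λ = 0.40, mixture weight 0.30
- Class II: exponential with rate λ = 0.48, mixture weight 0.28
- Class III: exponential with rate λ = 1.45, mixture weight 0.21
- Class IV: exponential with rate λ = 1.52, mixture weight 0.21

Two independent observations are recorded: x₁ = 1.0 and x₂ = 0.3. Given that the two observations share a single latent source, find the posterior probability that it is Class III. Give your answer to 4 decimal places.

0.3396

P(component k | x) = π_k·f_k(x) / marginal(x), where marginal(x) = Σ_j π_j·f_j(x).
Since both observations come from the same component, the likelihood for component k is f_k(x₁)·f_k(x₂).
  p_I = [0.40·e^(−0.40·1.0) = 0.40·e^(−0.4000) = 0.268128] × [0.354768] = 0.0951233
  p_II = [0.48·e^(−0.48·1.0) = 0.48·e^(−0.4800) = 0.297016] × [0.415626] = 0.123448
  p_III = [1.45·e^(−1.45·1.0) = 1.45·e^(−1.4500) = 0.340127] × [0.938534] = 0.319221
  p_IV = [1.52·e^(−1.52·1.0) = 1.52·e^(−1.5200) = 0.332442] × [0.963397] = 0.320274
Unnormalised posteriors:
  π_I·p_I = 0.30 × 0.0951233 = 0.028537
  π_II·p_II = 0.28 × 0.123448 = 0.0345653
  π_III·p_III = 0.21 × 0.319221 = 0.0670363
  π_IV·p_IV = 0.21 × 0.320274 = 0.0672575
Evidence: 0.028537 + 0.0345653 + 0.0670363 + 0.0672575 = 0.197396
Responsibility of Class III: 0.0670363 / 0.197396 ≈ 0.3396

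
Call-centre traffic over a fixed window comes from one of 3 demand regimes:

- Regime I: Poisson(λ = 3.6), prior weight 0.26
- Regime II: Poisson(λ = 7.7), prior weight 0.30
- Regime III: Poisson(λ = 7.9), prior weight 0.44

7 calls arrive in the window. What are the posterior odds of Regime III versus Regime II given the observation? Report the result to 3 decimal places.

1.437

The posterior odds equal the prior odds times the likelihood ratio: (w_i/w_j)·(f_i(x)/f_j(x)).
Evaluate each component's likelihood at the observed value:
  p_I = 0.0424841
  p_II = 0.144191
  p_III = 0.141264
Posterior odds = (w_III·p_III) / (w_II·p_II) = (0.44·0.141264) / (0.30·0.144191) = 0.0621563 / 0.0432572 ≈ 1.437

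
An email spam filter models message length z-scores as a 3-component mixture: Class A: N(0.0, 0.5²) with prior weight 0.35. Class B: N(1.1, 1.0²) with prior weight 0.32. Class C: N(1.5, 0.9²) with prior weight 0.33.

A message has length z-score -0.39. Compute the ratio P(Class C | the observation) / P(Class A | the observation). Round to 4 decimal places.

0.0783

The posterior odds equal the prior odds times the likelihood ratio: (π_i/π_j)·(f_i(x)/f_j(x)).
Evaluate each component's likelihood at the observed value:
  p_A = 0.58861
  p_B = 0.131468
  p_C = 0.0488707
Odds = (0.33/0.35) × (0.0488707/0.58861) = 0.942857 × 0.0830272 ≈ 0.0783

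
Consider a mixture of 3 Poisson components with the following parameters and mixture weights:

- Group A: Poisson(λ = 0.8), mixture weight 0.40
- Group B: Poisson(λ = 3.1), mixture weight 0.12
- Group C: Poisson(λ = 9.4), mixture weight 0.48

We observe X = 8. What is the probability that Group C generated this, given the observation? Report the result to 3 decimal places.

0.981

By Bayes' theorem, P(k | x) = P(Z=k) f_k(x) / Σ_j P(Z=j) f_j(x).
Evaluate each component's likelihood at the observed value:
  f_A = e^(−0.8)·0.8^8/8! = 1.86966e-06
  f_B = e^(−3.1)·3.1^8/8! = 0.00952928
  f_C = e^(−9.4)·9.4^8/8! = 0.125065
Multiply by the mixture weights:
  P(Z=A)·f_A = 0.40 × 1.86966e-06 = 7.47866e-07
  P(Z=B)·f_B = 0.12 × 0.00952928 = 0.00114351
  P(Z=C)·f_C = 0.48 × 0.125065 = 0.060031
Denominator: 7.47866e-07 + 0.00114351 + 0.060031 = 0.0611752
Responsibility of Group C: 0.060031 / 0.0611752 ≈ 0.981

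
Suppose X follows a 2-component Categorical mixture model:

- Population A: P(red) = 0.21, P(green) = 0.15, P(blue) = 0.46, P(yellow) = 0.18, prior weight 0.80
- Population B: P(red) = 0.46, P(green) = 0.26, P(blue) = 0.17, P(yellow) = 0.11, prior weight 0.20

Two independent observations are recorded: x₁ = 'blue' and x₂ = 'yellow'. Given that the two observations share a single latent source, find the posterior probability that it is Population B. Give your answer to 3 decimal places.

0.053

Apply Bayes' rule: the posterior for each component is proportional to its prior times its likelihood at x.
Since both observations come from the same component, the likelihood for component k is f_k(x₁)·f_k(x₂).
  L_A = [0.46] × [0.18] = 0.0828
  L_B = [0.17] × [0.11] = 0.0187
Prior × likelihood for each component:
  P(Z=A)·L_A = 0.80 × 0.0828 = 0.06624
  P(Z=B)·L_B = 0.20 × 0.0187 = 0.00374
Normaliser: 0.06624 + 0.00374 = 0.06998
P(Population B | x) ≈ 0.053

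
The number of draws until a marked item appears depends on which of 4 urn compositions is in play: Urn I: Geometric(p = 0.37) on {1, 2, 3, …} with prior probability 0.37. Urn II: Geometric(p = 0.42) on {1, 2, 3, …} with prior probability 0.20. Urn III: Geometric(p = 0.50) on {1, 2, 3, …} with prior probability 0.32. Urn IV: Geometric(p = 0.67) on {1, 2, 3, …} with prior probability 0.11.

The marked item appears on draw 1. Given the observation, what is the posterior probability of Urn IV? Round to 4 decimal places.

0.1621

The responsibility of component k is w_k f_k(x) divided by Σ_j w_j f_j(x).
Geometric probabilities:
  p_I = 0.37·(1−0.37)^0 = 0.37·1 = 0.37
  p_II = 0.42·(1−0.42)^0 = 0.42·1 = 0.42
  p_III = 0.50·(1−0.50)^0 = 0.50·1 = 0.5
  p_IV = 0.67·(1−0.67)^0 = 0.67·1 = 0.67
Multiply by the mixture weights:
  w_I·p_I = 0.37 × 0.37 = 0.1369
  w_II·p_II = 0.20 × 0.42 = 0.084
  w_III·p_III = 0.32 × 0.5 = 0.16
  w_IV·p_IV = 0.11 × 0.67 = 0.0737
Normaliser: 0.1369 + 0.084 + 0.16 + 0.0737 = 0.4546
Responsibility of Urn IV: 0.0737 / 0.4546 ≈ 0.1621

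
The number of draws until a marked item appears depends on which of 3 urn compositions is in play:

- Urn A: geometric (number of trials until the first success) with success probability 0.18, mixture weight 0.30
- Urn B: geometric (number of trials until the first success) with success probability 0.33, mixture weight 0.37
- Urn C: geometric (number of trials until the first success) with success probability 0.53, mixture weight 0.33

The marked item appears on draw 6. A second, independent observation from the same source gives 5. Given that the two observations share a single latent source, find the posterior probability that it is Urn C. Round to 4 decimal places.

0.0367

P(component k | x) = w_k·f_k(x) / marginal(x), where marginal(x) = Σ_j w_j·f_j(x).
Since both observations come from the same component, the likelihood for component k is f_k(x₁)·f_k(x₂).
  f_A = [0.18·(1−0.18)^5 = 0.18·0.37074 = 0.0667332] × [0.0813819] = 0.00543087
  f_B = [0.33·(1−0.33)^5 = 0.33·0.135013 = 0.0445541] × [0.0664987] = 0.00296279
  f_C = [0.53·(1−0.53)^5 = 0.53·0.0229345 = 0.0121553] × [0.0258623] = 0.000314364
Weight by the priors:
  w_A·f_A = 0.30 × 0.00543087 = 0.00162926
  w_B·f_B = 0.37 × 0.00296279 = 0.00109623
  w_C·f_C = 0.33 × 0.000314364 = 0.00010374
Marginal: 0.00162926 + 0.00109623 + 0.00010374 = 0.00282923
P(Urn C | x₁, x₂) = 0.00010374 / 0.00282923 ≈ 0.0367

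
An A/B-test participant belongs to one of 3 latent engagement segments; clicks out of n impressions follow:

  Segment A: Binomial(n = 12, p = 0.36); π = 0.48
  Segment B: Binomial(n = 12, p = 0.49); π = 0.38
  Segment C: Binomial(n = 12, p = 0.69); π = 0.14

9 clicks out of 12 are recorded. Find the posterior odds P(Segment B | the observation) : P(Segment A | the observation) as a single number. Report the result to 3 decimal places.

6.423

Posterior odds = (w_i f_i(x)) / (w_j f_j(x)); the normalising sum cancels.
Evaluate each component's likelihood at the observed value:
  f_A = C(12,9)·0.36^9·0.64^3 = 220·0.00010156·0.262144 = 0.00585713
  f_B = C(12,9)·0.49^9·0.51^3 = 220·0.00162841·0.132651 = 0.0475224
  f_C = C(12,9)·0.69^9·0.31^3 = 220·0.0354521·0.029791 = 0.232354
Odds = (0.38/0.48) × (0.0475224/0.00585713) = 0.791667 × 8.11359 ≈ 6.423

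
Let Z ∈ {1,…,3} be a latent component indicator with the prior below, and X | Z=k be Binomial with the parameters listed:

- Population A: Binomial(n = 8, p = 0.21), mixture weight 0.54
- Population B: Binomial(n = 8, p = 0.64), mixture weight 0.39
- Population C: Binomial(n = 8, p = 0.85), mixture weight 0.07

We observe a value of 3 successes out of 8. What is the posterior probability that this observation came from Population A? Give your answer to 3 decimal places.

P(component k | x) = π_k·f_k(x) / marginal(x), where marginal(x) = Σ_j π_j·f_j(x).
Evaluate each component's likelihood at the observed value:
  f_A = C(8,3)·0.21^3·0.79^5 = 56·0.009261·0.307706 = 0.159581
  f_B = C(8,3)·0.64^3·0.36^5 = 56·0.262144·0.00604662 = 0.0887647
  f_C = C(8,3)·0.85^3·0.15^5 = 56·0.614125·7.59375e-05 = 0.00261157
Unnormalised posteriors:
  π_A·f_A = 0.54 × 0.159581 = 0.0861738
  π_B·f_B = 0.39 × 0.0887647 = 0.0346182
  π_C·f_C = 0.07 × 0.00261157 = 0.00018281
Normaliser: 0.0861738 + 0.0346182 + 0.00018281 = 0.120975
So the posterior for Population A is 0.0861738 / 0.120975 ≈ 0.712.

0.712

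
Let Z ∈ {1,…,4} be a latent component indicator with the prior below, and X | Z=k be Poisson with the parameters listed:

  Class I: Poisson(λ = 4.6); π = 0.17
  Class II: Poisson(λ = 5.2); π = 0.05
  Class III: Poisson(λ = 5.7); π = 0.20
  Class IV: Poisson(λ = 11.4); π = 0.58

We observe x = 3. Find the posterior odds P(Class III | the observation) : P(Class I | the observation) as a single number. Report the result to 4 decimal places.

0.7451

Since P(k|x) ∝ π_k f_k(x), the posterior odds are π_i f_i(x) / (π_j f_j(x)).
Poisson probabilities:
  L_I = e^(−4.6)·4.6^3/3! = 0.163068
  L_II = e^(−5.2)·5.2^3/3! = 0.129279
  L_III = e^(−5.7)·5.7^3/3! = 0.103275
  L_IV = e^(−11.4)·11.4^3/3! = 0.00276443
0.020655 / 0.0277215 ≈ 0.7451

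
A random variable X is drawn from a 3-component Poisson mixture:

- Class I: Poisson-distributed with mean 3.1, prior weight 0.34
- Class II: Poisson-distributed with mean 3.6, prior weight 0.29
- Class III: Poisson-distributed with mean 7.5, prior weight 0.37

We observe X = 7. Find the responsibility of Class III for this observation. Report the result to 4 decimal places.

0.7238

By Bayes' theorem, P(k | x) = w_k f_k(x) / Σ_j w_j f_j(x).
Component likelihoods at x = 7:
  f_I = 0.0245917
  f_II = 0.0424841
  f_III = 0.146484
Multiply by the mixture weights:
  w_I·f_I = 0.34 × 0.0245917 = 0.00836118
  w_II·f_II = 0.29 × 0.0424841 = 0.0123204
  w_III·f_III = 0.37 × 0.146484 = 0.054199
Marginal: 0.00836118 + 0.0123204 + 0.054199 = 0.0748806
P(Class III | 7) = 0.054199 / 0.0748806 ≈ 0.7238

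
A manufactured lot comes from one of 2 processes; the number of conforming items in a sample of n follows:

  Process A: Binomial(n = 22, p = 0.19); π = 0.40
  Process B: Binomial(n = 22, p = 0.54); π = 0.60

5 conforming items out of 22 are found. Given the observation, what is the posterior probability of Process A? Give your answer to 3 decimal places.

0.982

The responsibility of component k is π_k f_k(x) divided by Σ_j π_j f_j(x).
Binomial probabilities:
  f_A = C(22,5)·0.19^5·0.81^17 = 26334·0.00024761·0.0278128 = 0.181355
  f_B = C(22,5)·0.54^5·0.46^17 = 26334·0.0459165·1.84877e-06 = 0.00223547
Weight by the priors:
  π_A·f_A = 0.40 × 0.181355 = 0.0725421
  π_B·f_B = 0.60 × 0.00223547 = 0.00134128
Normaliser: 0.0725421 + 0.00134128 = 0.0738834
P(Process A | 5 conforming items out of 22) = 0.0725421 / 0.0738834 ≈ 0.982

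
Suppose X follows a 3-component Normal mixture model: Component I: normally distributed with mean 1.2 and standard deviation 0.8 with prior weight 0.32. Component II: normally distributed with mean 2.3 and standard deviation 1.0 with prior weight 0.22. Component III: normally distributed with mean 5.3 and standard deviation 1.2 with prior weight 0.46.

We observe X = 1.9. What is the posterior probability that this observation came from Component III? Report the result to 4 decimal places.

0.0143

Posterior ∝ prior × likelihood, so P(k | x) ∝ π_k f_k(x); normalise over all components.
Component likelihoods at x = 1.9:
  f_I = (1/(0.8·√(2π)))·exp(−(1.9−1.2)²/(2·0.8²)) = 0.498678·exp(-0.38281) = 0.340069
  f_II = (1/(1.0·√(2π)))·exp(−(1.9−2.3)²/(2·1.0²)) = 0.398942·exp(-0.08000) = 0.36827
  f_III = (1/(1.2·√(2π)))·exp(−(1.9−5.3)²/(2·1.2²)) = 0.332452·exp(-4.01389) = 0.00600508
Prior × likelihood for each component:
  π_I·f_I = 0.32 × 0.340069 = 0.108822
  π_II·f_II = 0.22 × 0.36827 = 0.0810194
  π_III·f_III = 0.46 × 0.00600508 = 0.00276234
Evidence: 0.108822 + 0.0810194 + 0.00276234 = 0.192604
P(Component III | the observation) = 0.00276234 / 0.192604 ≈ 0.0143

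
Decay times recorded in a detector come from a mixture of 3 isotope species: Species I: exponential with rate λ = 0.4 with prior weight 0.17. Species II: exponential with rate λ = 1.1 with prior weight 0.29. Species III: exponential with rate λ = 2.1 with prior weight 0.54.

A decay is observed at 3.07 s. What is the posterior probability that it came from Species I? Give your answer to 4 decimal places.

0.6108

By Bayes' theorem, P(k | x) = π_k f_k(x) / Σ_j π_j f_j(x).
Exponential densities:
  f_I = 0.4·e^(−0.4·3.07) = 0.4·e^(−1.2280) = 0.117151
  f_II = 1.1·e^(−1.1·3.07) = 1.1·e^(−3.3770) = 0.0375647
  f_III = 2.1·e^(−2.1·3.07) = 2.1·e^(−6.4470) = 0.00332907
Unnormalised posteriors:
  π_I·f_I = 0.17 × 0.117151 = 0.0199157
  π_II·f_II = 0.29 × 0.0375647 = 0.0108938
  π_III·f_III = 0.54 × 0.00332907 = 0.0017977
Sum: 0.0199157 + 0.0108938 + 0.0017977 = 0.0326072
P(Species I | x) = 0.0199157 / 0.0326072 ≈ 0.6108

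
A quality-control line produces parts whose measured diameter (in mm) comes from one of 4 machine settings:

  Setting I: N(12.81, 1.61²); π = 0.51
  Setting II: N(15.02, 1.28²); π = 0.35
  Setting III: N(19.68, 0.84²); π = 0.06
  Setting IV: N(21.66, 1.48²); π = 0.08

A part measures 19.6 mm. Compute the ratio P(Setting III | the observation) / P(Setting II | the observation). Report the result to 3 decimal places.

156.739

Only the two components matter; the odds are (π_i f_i(x)) / (π_j f_j(x)).
Component likelihoods at x = 19.6 mm:
  L_I = 3.40266e-05
  L_II = 0.000517093
  L_III = 0.472782
  L_IV = 0.102319
Odds = (0.06/0.35) × (0.472782/0.000517093) = 0.171429 × 914.308 ≈ 156.739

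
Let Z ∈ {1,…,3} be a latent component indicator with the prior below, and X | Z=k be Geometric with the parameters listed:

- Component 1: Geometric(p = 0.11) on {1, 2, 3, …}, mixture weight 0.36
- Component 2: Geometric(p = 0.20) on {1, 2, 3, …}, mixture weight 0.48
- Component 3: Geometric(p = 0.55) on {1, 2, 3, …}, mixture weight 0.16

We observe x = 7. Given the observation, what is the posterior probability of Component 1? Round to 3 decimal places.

0.432

By Bayes' theorem, P(k | x) = w_k f_k(x) / Σ_j w_j f_j(x).
Geometric probabilities:
  f_1 = 0.11·(1−0.11)^6 = 0.11·0.496981 = 0.0546679
  f_2 = 0.20·(1−0.20)^6 = 0.20·0.262144 = 0.0524288
  f_3 = 0.55·(1−0.55)^6 = 0.55·0.00830377 = 0.00456707
Weight by the priors:
  w_1·f_1 = 0.36 × 0.0546679 = 0.0196805
  w_2·f_2 = 0.48 × 0.0524288 = 0.0251658
  w_3·f_3 = 0.16 × 0.00456707 = 0.000730731
Sum: 0.0196805 + 0.0251658 + 0.000730731 = 0.045577
P(Component 1 | 7) = 0.0196805 / 0.045577 ≈ 0.432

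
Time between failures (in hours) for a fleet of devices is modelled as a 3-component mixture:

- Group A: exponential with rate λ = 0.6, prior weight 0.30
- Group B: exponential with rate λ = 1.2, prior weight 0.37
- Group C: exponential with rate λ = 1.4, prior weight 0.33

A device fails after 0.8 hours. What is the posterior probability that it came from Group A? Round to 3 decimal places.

0.258

Apply Bayes' rule: the posterior for each component is proportional to its prior times its likelihood at x.
Evaluate each component's likelihood at the observed value:
  f_A = 0.37127
  f_B = 0.459471
  f_C = 0.456792
Unnormalised posteriors:
  π_A·f_A = 0.30 × 0.37127 = 0.111381
  π_B·f_B = 0.37 × 0.459471 = 0.170004
  π_C·f_C = 0.33 × 0.456792 = 0.150741
Sum: 0.111381 + 0.170004 + 0.150741 = 0.432127
P(Group A | the observation) = 0.111381 / 0.432127 ≈ 0.258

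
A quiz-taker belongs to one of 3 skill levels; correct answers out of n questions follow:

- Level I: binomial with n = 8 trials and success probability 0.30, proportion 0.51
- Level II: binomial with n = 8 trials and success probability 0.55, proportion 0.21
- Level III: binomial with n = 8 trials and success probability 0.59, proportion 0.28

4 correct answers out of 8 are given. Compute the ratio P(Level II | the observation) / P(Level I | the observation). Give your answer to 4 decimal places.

Since P(k|x) ∝ P(Z=k) f_k(x), the posterior odds are P(Z=i) f_i(x) / (P(Z=j) f_j(x)).
Component likelihoods at x = 4 correct answers out of 8:
  f_I = C(8,4)·0.30^4·0.70^4 = 70·0.0081·0.2401 = 0.136137
  f_II = C(8,4)·0.55^4·0.45^4 = 70·0.0915063·0.0410062 = 0.262663
  f_III = C(8,4)·0.59^4·0.41^4 = 70·0.121174·0.0282576 = 0.239685
Odds = (0.21/0.51) × (0.262663/0.136137) = 0.411765 × 1.92941 ≈ 0.7945

0.7945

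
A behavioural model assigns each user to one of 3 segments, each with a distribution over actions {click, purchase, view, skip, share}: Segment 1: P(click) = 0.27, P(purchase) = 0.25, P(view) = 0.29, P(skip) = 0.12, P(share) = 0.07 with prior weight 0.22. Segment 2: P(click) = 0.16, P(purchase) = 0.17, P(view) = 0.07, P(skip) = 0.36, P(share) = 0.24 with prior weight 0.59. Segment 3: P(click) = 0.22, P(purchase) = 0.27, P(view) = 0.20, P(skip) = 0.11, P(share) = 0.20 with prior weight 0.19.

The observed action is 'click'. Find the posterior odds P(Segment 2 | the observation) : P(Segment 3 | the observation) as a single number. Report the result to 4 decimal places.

2.2584

Since P(k|x) ∝ P(Z=k) f_k(x), the posterior odds are P(Z=i) f_i(x) / (P(Z=j) f_j(x)).
Component likelihoods at x = 'click':
  p_1 = P(click | comp) = 0.27
  p_2 = P(click | comp) = 0.16
  p_3 = P(click | comp) = 0.22
Odds = (0.59/0.19) × (0.16/0.22) = 3.10526 × 0.727273 ≈ 2.2584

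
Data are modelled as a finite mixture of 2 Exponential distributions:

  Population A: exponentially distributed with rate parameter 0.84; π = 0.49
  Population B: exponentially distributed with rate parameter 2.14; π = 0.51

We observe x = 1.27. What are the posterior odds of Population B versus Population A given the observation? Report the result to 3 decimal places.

0.509

Since P(k|x) ∝ w_k f_k(x), the posterior odds are w_i f_i(x) / (w_j f_j(x)).
Evaluate each component's likelihood at the observed value:
  f_A = 0.84·e^(−0.84·1.27) = 0.84·e^(−1.0668) = 0.289051
  f_B = 2.14·e^(−2.14·1.27) = 2.14·e^(−2.7178) = 0.141282
Posterior odds = (w_B·f_B) / (w_A·f_A) = (0.51·0.141282) / (0.49·0.289051) = 0.0720541 / 0.141635 ≈ 0.509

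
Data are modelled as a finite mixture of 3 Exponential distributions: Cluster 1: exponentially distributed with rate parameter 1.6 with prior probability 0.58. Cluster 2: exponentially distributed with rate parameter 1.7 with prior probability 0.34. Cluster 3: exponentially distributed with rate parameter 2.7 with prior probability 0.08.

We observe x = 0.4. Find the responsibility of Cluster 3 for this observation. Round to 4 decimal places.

0.0857

By Bayes' theorem, P(k | x) = w_k f_k(x) / Σ_j w_j f_j(x).
Exponential densities:
  p_1 = 1.6·e^(−1.6·0.4) = 1.6·e^(−0.6400) = 0.843668
  p_2 = 1.7·e^(−1.7·0.4) = 1.7·e^(−0.6800) = 0.861249
  p_3 = 2.7·e^(−2.7·0.4) = 2.7·e^(−1.0800) = 0.916908
Prior × likelihood for each component:
  w_1·p_1 = 0.58 × 0.843668 = 0.489327
  w_2·p_2 = 0.34 × 0.861249 = 0.292825
  w_3·p_3 = 0.08 × 0.916908 = 0.0733526
Evidence: 0.489327 + 0.292825 + 0.0733526 = 0.855505
Responsibility of Cluster 3: 0.0733526 / 0.855505 ≈ 0.0857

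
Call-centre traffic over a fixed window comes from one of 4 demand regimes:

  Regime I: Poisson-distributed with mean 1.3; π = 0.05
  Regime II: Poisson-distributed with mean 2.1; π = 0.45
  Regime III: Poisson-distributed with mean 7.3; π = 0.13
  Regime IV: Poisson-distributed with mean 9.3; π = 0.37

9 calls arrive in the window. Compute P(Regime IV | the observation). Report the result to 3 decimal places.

0.771

The responsibility of component k is π_k f_k(x) divided by Σ_j π_j f_j(x).
Evaluate each component's likelihood at the observed value:
  p_I = 7.96424e-06
  p_II = 0.000268035
  p_III = 0.109596
  p_IV = 0.131113
Unnormalised posteriors:
  π_I·p_I = 0.05 × 7.96424e-06 = 3.98212e-07
  π_II·p_II = 0.45 × 0.000268035 = 0.000120616
  π_III·p_III = 0.13 × 0.109596 = 0.0142474
  π_IV·p_IV = 0.37 × 0.131113 = 0.0485117
Denominator: 3.98212e-07 + 0.000120616 + 0.0142474 + 0.0485117 = 0.0628801
So the posterior for Regime IV is 0.0485117 / 0.0628801 ≈ 0.771.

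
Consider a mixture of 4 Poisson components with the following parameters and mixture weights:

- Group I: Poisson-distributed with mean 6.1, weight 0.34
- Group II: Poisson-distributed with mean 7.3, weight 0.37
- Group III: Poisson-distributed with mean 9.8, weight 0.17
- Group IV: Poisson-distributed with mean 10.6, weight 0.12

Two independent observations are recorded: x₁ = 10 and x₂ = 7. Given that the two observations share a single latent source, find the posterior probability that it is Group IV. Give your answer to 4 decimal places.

The responsibility of component k is P(Z=k) f_k(x) divided by Σ_j P(Z=j) f_j(x).
Since both observations come from the same component, the likelihood for component k is f_k(x₁)·f_k(x₂).
  L_I = [0.0440899] × [0.139856] = 0.00616625
  L_II = [0.0800048] × [0.148074] = 0.0118467
  L_III = [0.124857] × [0.0955138] = 0.0119255
  L_IV = [0.122963] × [0.0743343] = 0.00914036
Multiply by the mixture weights:
  P(Z=I)·L_I = 0.34 × 0.00616625 = 0.00209652
  P(Z=II)·L_II = 0.37 × 0.0118467 = 0.00438326
  P(Z=III)·L_III = 0.17 × 0.0119255 = 0.00202734
  P(Z=IV)·L_IV = 0.12 × 0.00914036 = 0.00109684
Evidence: 0.00209652 + 0.00438326 + 0.00202734 + 0.00109684 = 0.00960397
P(Group IV | x₁,x₂) ≈ 0.1142

0.1142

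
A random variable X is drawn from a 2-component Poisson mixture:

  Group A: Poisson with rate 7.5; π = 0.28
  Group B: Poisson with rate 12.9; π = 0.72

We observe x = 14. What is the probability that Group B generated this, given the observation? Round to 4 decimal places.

The responsibility of component k is w_k f_k(x) divided by Σ_j w_j f_j(x).
Component likelihoods at x = 14:
  p_A = 0.0113042
  p_B = 0.101263
Multiply by the mixture weights:
  w_A·p_A = 0.28 × 0.0113042 = 0.00316518
  w_B·p_B = 0.72 × 0.101263 = 0.072909
Normaliser: 0.00316518 + 0.072909 = 0.0760742
P(Group B | 14) ≈ 0.9584

0.9584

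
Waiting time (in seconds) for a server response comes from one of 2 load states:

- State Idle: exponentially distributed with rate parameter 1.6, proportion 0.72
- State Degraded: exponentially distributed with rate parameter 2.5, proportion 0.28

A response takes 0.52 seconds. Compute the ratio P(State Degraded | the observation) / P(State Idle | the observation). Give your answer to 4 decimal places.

Only the two components matter; the odds are (w_i f_i(x)) / (w_j f_j(x)).
Component likelihoods at x = 0.52 seconds:
  p_Idle = 1.6·e^(−1.6·0.52) = 1.6·e^(−0.8320) = 0.696285
  p_Degraded = 2.5·e^(−2.5·0.52) = 2.5·e^(−1.3000) = 0.681329
Posterior odds = (w_Degraded·p_Degraded) / (w_Idle·p_Idle) = (0.28·0.681329) / (0.72·0.696285) = 0.190772 / 0.501325 ≈ 0.3805

0.3805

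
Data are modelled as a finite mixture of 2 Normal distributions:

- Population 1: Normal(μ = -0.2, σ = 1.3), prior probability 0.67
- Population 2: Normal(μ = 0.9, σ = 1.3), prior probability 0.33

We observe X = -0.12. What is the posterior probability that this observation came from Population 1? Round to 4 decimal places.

Posterior ∝ prior × likelihood, so P(k | x) ∝ w_k f_k(x); normalise over all components.
Component likelihoods at x = -0.12:
  p_1 = (1/(1.3·√(2π)))·exp(−(-0.12−-0.2)²/(2·1.3²)) = 0.306879·exp(-0.00189) = 0.306298
  p_2 = (1/(1.3·√(2π)))·exp(−(-0.12−0.9)²/(2·1.3²)) = 0.306879·exp(-0.30781) = 0.225573
Multiply by the mixture weights:
  w_1·p_1 = 0.67 × 0.306298 = 0.20522
  w_2·p_2 = 0.33 × 0.225573 = 0.0744389
Evidence: 0.20522 + 0.0744389 = 0.279659
Responsibility of Population 1: 0.20522 / 0.279659 ≈ 0.7338

0.7338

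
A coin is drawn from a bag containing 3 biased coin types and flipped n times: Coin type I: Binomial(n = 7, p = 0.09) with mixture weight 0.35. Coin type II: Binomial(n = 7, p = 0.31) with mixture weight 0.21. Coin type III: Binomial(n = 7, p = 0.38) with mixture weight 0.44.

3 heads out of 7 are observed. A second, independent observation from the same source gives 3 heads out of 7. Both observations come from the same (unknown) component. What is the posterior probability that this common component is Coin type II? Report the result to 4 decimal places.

P(component k | x) = w_k·f_k(x) / marginal(x), where marginal(x) = Σ_j w_j·f_j(x).
Since both observations come from the same component, the likelihood for component k is f_k(x₁)·f_k(x₂).
  f_I = [C(7,3)·0.09^3·0.91^4 = 35·0.000729·0.68575 = 0.0174969] × [0.0174969] = 0.000306142
  f_II = [C(7,3)·0.31^3·0.69^4 = 35·0.029791·0.226671 = 0.236347] × [0.236347] = 0.0558597
  f_III = [C(7,3)·0.38^3·0.62^4 = 35·0.054872·0.147763 = 0.283782] × [0.283782] = 0.0805325
Weight by the priors:
  w_I·f_I = 0.35 × 0.000306142 = 0.00010715
  w_II·f_II = 0.21 × 0.0558597 = 0.0117305
  w_III·f_III = 0.44 × 0.0805325 = 0.0354343
Denominator: 0.00010715 + 0.0117305 + 0.0354343 = 0.047272
Responsibility of Coin type II: 0.0117305 / 0.047272 ≈ 0.2482

0.2482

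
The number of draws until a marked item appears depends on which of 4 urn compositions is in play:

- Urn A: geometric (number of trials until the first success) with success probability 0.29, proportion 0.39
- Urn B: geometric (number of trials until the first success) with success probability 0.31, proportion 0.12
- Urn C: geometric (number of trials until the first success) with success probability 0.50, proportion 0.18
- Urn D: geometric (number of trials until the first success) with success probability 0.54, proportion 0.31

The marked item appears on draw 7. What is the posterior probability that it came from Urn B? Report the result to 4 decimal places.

0.1868

Posterior ∝ prior × likelihood, so P(k | x) ∝ P(Z=k) f_k(x); normalise over all components.
Component likelihoods at x = 7:
  L_A = 0.0371491
  L_B = 0.0334546
  L_C = 0.0078125
  L_D = 0.00511612
Prior × likelihood for each component:
  P(Z=A)·L_A = 0.39 × 0.0371491 = 0.0144881
  P(Z=B)·L_B = 0.12 × 0.0334546 = 0.00401456
  P(Z=C)·L_C = 0.18 × 0.0078125 = 0.00140625
  P(Z=D)·L_D = 0.31 × 0.00511612 = 0.001586
Evidence: 0.0144881 + 0.00401456 + 0.00140625 + 0.001586 = 0.0214949
Responsibility of Urn B: 0.00401456 / 0.0214949 ≈ 0.1868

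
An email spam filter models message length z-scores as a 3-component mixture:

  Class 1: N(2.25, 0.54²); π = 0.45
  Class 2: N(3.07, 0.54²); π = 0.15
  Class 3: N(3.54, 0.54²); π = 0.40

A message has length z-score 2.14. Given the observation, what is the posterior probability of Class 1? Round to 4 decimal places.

The responsibility of component k is w_k f_k(x) divided by Σ_j w_j f_j(x).
Component likelihoods at x = 2.14:
  p_1 = (1/(0.54·√(2π)))·exp(−(2.14−2.25)²/(2·0.54²)) = 0.738782·exp(-0.02075) = 0.723612
  p_2 = (1/(0.54·√(2π)))·exp(−(2.14−3.07)²/(2·0.54²)) = 0.738782·exp(-1.48302) = 0.167667
  p_3 = (1/(0.54·√(2π)))·exp(−(2.14−3.54)²/(2·0.54²)) = 0.738782·exp(-3.36077) = 0.0256421
Unnormalised posteriors:
  w_1·p_1 = 0.45 × 0.723612 = 0.325625
  w_2·p_2 = 0.15 × 0.167667 = 0.02515
  w_3·p_3 = 0.40 × 0.0256421 = 0.0102568
Sum: 0.325625 + 0.02515 + 0.0102568 = 0.361032
P(Class 1 | the observation) ≈ 0.9019

0.9019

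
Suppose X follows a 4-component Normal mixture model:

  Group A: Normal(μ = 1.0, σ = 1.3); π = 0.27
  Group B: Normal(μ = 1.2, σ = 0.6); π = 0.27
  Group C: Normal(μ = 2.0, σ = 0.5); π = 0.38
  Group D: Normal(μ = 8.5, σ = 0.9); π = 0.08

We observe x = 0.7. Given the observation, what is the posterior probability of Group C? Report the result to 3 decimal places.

0.047

Posterior ∝ prior × likelihood, so P(k | x) ∝ π_k f_k(x); normalise over all components.
Component likelihoods at x = 0.7:
  f_A = 0.298815
  f_B = 0.469853
  f_C = 0.0271659
  f_D = 2.17019e-17
Prior × likelihood for each component:
  π_A·f_A = 0.27 × 0.298815 = 0.0806801
  π_B·f_B = 0.27 × 0.469853 = 0.12686
  π_C·f_C = 0.38 × 0.0271659 = 0.0103231
  π_D·f_D = 0.08 × 2.17019e-17 = 1.73615e-18
Marginal: 0.0806801 + 0.12686 + 0.0103231 + 1.73615e-18 = 0.217863
So the posterior for Group C is 0.0103231 / 0.217863 ≈ 0.047.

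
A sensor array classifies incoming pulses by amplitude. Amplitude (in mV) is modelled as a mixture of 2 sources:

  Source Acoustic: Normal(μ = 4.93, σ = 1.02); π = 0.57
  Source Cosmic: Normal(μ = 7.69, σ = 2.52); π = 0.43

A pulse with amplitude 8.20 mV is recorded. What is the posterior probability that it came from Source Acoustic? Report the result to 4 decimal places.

Apply Bayes' rule: the posterior for each component is proportional to its prior times its likelihood at x.
Evaluate each component's likelihood at the observed value:
  L_Acoustic = 0.00229372
  L_Cosmic = 0.155101
Multiply by the mixture weights:
  π_Acoustic·L_Acoustic = 0.57 × 0.00229372 = 0.00130742
  π_Cosmic·L_Cosmic = 0.43 × 0.155101 = 0.0666936
Sum: 0.00130742 + 0.0666936 = 0.068001
P(Source Acoustic | 8.20 mV) ≈ 0.0192

0.0192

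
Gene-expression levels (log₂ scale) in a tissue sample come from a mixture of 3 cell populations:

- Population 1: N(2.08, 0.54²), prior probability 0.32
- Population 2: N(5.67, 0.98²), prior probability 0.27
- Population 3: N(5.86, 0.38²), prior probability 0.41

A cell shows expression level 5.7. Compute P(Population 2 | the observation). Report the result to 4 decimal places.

0.2181

Apply Bayes' rule: the posterior for each component is proportional to its prior times its likelihood at x.
Normal densities:
  p_1 = 1.28824e-10
  p_2 = 0.406893
  p_3 = 0.960792
Unnormalised posteriors:
  π_1·p_1 = 0.32 × 1.28824e-10 = 4.12237e-11
  π_2·p_2 = 0.27 × 0.406893 = 0.109861
  π_3·p_3 = 0.41 × 0.960792 = 0.393925
Sum: 4.12237e-11 + 0.109861 + 0.393925 = 0.503786
So the posterior for Population 2 is 0.109861 / 0.503786 ≈ 0.2181.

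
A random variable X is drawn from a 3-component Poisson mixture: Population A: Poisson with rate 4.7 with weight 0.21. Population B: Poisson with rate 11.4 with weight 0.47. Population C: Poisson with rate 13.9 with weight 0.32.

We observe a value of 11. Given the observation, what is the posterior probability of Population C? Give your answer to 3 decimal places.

Posterior ∝ prior × likelihood, so P(k | x) ∝ w_k f_k(x); normalise over all components.
Poisson probabilities:
  p_A = e^(−4.7)·4.7^11/11! = 0.00563296
  p_B = e^(−11.4)·11.4^11/11! = 0.118533
  p_C = e^(−13.9)·13.9^11/11! = 0.0861616
Prior × likelihood for each component:
  w_A·p_A = 0.21 × 0.00563296 = 0.00118292
  w_B·p_B = 0.47 × 0.118533 = 0.0557107
  w_C·p_C = 0.32 × 0.0861616 = 0.0275717
Denominator: 0.00118292 + 0.0557107 + 0.0275717 = 0.0844653
P(Population C | the observation) = 0.0275717 / 0.0844653 ≈ 0.326

0.326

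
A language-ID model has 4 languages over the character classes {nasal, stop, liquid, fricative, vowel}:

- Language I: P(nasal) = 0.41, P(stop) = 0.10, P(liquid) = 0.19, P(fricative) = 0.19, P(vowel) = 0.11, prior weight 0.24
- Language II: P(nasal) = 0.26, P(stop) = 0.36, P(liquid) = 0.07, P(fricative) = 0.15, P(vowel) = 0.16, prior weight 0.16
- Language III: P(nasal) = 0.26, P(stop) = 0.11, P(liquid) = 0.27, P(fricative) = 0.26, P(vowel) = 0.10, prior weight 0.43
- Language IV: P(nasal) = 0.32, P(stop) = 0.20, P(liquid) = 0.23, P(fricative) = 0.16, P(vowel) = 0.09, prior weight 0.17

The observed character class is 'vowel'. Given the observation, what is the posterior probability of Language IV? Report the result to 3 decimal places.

0.139

The responsibility of component k is π_k f_k(x) divided by Σ_j π_j f_j(x).
Component likelihoods at x = 'vowel':
  f_I = P(vowel | comp) = 0.11
  f_II = P(vowel | comp) = 0.16
  f_III = P(vowel | comp) = 0.10
  f_IV = P(vowel | comp) = 0.09
Weight by the priors:
  π_I·f_I = 0.24 × 0.11 = 0.0264
  π_II·f_II = 0.16 × 0.16 = 0.0256
  π_III·f_III = 0.43 × 0.1 = 0.043
  π_IV·f_IV = 0.17 × 0.09 = 0.0153
Normaliser: 0.0264 + 0.0256 + 0.043 + 0.0153 = 0.1103
Responsibility of Language IV: 0.0153 / 0.1103 ≈ 0.139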